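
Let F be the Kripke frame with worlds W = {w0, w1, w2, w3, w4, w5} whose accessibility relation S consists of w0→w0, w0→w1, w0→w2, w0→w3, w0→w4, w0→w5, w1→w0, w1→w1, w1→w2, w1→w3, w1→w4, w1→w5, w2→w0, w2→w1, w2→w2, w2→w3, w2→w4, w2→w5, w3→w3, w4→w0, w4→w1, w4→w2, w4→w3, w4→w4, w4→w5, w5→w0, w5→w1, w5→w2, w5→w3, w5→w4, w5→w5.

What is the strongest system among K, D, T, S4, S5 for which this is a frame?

S4

Serial (axiom D): yes — every world has a successor (e.g. w0 S w0).
Reflexive (axiom T): yes — every world is S-related to itself.
Transitive (axiom 4): yes — every two-step S-path is closed by a direct edge.
Euclidean (axiom 5): no — w0 S w3 and w0 S w1, but not w3 S w1.
So F validates K, D, T, S4; S5 would additionally require S to be Euclidean. The strongest is S4.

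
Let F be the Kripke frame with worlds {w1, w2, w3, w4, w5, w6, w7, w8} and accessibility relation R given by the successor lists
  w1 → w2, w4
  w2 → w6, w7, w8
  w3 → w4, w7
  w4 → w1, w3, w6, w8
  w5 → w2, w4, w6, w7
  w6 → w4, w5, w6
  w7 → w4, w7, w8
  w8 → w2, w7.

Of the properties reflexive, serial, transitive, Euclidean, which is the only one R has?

serial

Reflexive: no — w1 is not related to itself.
Serial: yes — every world has a successor (e.g. w1 R w2).
Transitive: no — w1 R w2 and w2 R w6, but not w1 R w6.
Euclidean: no — w1 R w2 and w1 R w4, but not w2 R w4.
Only serial holds.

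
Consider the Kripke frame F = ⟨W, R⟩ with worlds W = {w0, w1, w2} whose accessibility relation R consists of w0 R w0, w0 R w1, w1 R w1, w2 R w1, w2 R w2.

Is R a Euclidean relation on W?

Euclidean: no — w0 R w1 and w0 R w0, but not w1 R w0.

No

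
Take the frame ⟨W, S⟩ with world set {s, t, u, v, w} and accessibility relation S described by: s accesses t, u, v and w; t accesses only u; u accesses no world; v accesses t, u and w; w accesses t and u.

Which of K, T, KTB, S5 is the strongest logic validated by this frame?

Reflexive (axiom T): no — s is not related to itself.
Symmetric (axiom B): no — s S t but not t S s.
Euclidean (axiom 5): no — s S t and s S v, but not t S v.
So F validates K; T would additionally require S to be reflexive. The strongest is K.

K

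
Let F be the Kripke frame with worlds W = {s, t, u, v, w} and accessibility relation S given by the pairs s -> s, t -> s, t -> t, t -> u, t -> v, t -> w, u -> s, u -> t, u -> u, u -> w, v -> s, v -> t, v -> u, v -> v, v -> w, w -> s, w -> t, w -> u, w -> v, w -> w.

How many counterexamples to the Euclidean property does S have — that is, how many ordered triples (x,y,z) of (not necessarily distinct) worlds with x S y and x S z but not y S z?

Enumerating: (t,s,t), (t,s,u), (t,s,v), (t,s,w), (t,u,v), (u,s,t), (u,s,u), (u,s,w), (v,s,t), (v,s,u), (v,s,v), (v,s,w), (v,u,v), (w,s,t), (w,s,u), (w,s,v), (w,s,w), (w,u,v).

18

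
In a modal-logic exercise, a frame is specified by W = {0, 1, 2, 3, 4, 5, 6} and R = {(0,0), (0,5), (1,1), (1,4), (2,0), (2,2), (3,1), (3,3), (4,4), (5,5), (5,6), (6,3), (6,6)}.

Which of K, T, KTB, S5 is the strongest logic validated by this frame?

Reflexive (axiom T): yes — every world is R-related to itself.
Symmetric (axiom B): no — 0 R 5 but not 5 R 0.
Euclidean (axiom 5): no — 0 R 5 and 0 R 0, but not 5 R 0.
So F validates K, T; KTB would additionally require R to be symmetric. The strongest is T.

T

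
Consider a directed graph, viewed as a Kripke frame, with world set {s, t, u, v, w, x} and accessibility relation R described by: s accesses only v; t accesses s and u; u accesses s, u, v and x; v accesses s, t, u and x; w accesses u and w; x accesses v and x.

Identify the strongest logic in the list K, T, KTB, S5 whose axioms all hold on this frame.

K

Reflexive (axiom T): no — s is not related to itself.
Symmetric (axiom B): no — t R s but not s R t.
Euclidean (axiom 5): no — t R s and t R u, but not s R u.
So F validates K; T would additionally require R to be reflexive. The strongest is K.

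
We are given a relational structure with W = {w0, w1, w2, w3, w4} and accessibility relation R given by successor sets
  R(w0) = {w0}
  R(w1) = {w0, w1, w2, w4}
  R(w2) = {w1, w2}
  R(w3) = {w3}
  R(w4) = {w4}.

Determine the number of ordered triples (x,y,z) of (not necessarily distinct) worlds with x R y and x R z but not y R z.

Enumerating: (w1,w0,w1), (w1,w0,w2), (w1,w0,w4), (w1,w2,w0), (w1,w2,w4), (w1,w4,w0), (w1,w4,w1), (w1,w4,w2).

8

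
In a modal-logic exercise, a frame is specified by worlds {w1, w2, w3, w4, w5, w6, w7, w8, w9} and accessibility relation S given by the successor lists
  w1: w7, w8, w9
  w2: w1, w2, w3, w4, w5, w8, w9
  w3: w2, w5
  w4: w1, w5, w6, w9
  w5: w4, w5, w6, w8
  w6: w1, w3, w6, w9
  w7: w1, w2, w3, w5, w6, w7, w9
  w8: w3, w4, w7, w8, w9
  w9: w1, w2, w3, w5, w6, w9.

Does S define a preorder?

No

Reflexive: no — w1 is not related to itself.
Transitive: no — w1 S w7 and w7 S w2, but not w1 S w2.
So S is not a preorder.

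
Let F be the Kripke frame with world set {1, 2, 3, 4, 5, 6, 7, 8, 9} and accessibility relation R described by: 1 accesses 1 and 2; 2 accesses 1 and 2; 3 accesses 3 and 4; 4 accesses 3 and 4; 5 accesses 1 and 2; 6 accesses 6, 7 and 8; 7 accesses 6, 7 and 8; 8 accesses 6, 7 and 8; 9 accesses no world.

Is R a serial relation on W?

No

Serial: no — 9 has no R-successor.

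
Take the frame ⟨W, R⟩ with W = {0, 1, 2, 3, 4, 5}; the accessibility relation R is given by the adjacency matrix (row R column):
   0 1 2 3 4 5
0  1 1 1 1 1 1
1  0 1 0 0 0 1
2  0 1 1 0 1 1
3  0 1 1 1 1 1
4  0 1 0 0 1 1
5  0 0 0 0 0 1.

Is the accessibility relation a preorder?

Reflexive: yes — every world is R-related to itself.
Transitive: yes — every two-step R-path is closed by a direct edge.
So R is a preorder.

Yes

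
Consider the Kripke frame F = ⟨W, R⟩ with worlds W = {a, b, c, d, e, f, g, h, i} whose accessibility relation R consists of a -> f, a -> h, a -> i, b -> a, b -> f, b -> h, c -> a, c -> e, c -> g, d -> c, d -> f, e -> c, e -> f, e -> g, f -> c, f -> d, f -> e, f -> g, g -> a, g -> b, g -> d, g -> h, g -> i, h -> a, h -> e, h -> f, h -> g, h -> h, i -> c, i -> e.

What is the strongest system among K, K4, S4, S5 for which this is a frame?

Transitive (axiom 4): no — a R f and f R c, but not a R c.
Reflexive (axiom T): no — a is not related to itself.
Euclidean (axiom 5): no — a R f and a R h, but not f R h.
So F validates K; K4 would additionally require R to be transitive. The strongest is K.

K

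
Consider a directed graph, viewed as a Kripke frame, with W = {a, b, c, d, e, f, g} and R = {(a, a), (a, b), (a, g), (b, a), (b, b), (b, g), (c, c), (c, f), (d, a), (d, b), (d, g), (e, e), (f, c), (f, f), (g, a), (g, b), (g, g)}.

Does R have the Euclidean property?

Yes

Euclidean: yes — any two successors of a common world are R-related.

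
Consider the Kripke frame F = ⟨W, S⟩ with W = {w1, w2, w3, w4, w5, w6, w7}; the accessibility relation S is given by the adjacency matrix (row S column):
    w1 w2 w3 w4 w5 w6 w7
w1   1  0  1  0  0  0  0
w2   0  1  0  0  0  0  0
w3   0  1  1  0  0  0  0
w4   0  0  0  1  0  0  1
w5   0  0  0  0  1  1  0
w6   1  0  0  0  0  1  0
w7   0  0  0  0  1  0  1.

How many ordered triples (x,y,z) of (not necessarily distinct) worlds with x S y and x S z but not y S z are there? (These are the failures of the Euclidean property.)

Enumerating: (w1,w3,w1), (w3,w2,w3), (w4,w7,w4), (w5,w6,w5), (w6,w1,w6), (w7,w5,w7).

6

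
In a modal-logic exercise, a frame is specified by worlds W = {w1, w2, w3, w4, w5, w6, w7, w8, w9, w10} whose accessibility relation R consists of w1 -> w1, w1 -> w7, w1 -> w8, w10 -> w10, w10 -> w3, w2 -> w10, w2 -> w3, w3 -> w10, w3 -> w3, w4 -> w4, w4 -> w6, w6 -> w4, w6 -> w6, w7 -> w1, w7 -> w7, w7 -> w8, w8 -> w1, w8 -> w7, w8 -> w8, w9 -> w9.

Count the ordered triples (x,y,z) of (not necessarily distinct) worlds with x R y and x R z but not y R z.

0

R is Euclidean; there are no such tuples.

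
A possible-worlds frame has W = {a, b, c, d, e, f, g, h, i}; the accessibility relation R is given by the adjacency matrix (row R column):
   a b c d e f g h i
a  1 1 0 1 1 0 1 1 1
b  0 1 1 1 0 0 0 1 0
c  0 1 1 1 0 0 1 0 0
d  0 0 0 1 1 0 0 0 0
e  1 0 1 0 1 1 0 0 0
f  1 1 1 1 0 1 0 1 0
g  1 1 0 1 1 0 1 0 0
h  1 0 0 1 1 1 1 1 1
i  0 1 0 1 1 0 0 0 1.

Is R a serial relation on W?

Serial: yes — every world has a successor (e.g. a R a).

Yes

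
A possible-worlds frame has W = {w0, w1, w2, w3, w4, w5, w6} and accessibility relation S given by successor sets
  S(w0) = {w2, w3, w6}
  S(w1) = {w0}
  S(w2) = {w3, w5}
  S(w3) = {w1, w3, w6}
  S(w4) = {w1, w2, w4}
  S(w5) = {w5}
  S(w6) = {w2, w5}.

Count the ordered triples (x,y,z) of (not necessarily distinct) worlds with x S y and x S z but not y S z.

Enumerating: (w0,w2,w2), (w0,w2,w6), (w0,w3,w2), (w0,w6,w3), (w0,w6,w6), (w1,w0,w0), (w2,w3,w5), (w2,w5,w3), (w3,w1,w1), (w3,w1,w3), (w3,w1,w6), (w3,w6,w1), … and 10 more.
Total: 22.

22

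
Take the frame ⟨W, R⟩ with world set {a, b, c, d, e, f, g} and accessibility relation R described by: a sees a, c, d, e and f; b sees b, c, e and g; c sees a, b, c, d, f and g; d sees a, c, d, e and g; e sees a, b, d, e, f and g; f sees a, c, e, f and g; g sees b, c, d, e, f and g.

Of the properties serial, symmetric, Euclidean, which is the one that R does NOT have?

Serial: yes — every world has a successor (e.g. a R a).
Symmetric: yes — every pair in R has its reverse in R.
Euclidean: no — a R c and a R e, but not c R e.
Only Euclidean fails.

Euclidean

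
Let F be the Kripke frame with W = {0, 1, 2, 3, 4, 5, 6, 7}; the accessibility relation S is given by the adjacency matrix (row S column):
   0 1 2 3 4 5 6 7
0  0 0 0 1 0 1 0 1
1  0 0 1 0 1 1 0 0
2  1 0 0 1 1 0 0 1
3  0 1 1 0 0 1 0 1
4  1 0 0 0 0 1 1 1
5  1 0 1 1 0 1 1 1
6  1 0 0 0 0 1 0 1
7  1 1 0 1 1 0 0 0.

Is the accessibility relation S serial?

Yes

Serial: yes — every world has a successor (e.g. 0 S 3).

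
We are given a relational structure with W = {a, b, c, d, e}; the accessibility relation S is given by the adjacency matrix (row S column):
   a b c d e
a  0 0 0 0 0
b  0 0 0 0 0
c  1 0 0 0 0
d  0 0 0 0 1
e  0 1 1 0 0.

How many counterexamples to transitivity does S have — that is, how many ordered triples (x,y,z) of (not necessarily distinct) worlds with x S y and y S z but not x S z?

3

Enumerating: (d,e,b), (d,e,c), (e,c,a).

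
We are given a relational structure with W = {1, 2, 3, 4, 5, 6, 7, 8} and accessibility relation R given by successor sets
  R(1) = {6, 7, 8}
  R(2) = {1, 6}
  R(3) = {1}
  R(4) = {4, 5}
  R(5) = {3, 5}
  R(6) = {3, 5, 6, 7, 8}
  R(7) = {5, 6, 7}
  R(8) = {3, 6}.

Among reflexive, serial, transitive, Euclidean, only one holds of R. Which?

serial

Reflexive: no — 1 is not related to itself.
Serial: yes — every world has a successor (e.g. 1 R 6).
Transitive: no — 1 R 6 and 6 R 3, but not 1 R 3.
Euclidean: no — 1 R 7 and 1 R 8, but not 7 R 8.
Only serial holds.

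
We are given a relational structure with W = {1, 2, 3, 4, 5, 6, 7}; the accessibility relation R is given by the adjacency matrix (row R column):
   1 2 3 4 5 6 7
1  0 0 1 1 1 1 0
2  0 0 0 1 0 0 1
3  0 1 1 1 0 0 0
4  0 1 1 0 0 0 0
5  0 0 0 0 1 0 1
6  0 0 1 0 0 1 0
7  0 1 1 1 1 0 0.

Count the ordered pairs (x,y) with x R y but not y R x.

Enumerating: (1,3), (1,4), (1,5), (1,6), (3,2), (6,3), (7,3), (7,4).

8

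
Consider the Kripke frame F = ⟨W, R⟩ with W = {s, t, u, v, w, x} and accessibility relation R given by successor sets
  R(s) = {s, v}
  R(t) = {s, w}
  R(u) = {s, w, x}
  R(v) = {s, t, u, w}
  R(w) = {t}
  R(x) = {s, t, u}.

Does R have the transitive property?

No

Transitive: no — s R v and v R t, but not s R t.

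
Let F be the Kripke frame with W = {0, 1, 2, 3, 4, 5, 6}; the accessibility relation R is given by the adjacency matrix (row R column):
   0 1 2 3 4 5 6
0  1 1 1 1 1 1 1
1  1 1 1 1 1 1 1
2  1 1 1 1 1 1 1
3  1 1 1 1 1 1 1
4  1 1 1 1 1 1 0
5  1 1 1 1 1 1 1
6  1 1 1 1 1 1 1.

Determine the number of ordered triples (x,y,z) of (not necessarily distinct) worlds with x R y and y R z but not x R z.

5

Enumerating: (4,0,6), (4,1,6), (4,2,6), (4,3,6), (4,5,6).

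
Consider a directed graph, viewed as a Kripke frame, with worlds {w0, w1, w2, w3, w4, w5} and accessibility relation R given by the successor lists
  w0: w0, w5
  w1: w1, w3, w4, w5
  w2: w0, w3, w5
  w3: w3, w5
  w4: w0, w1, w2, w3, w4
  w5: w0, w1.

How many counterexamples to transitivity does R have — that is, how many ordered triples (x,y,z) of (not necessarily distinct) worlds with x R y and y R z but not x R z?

Enumerating: (w0,w5,w1), (w1,w4,w0), (w1,w4,w2), (w1,w5,w0), (w2,w5,w1), (w3,w5,w0), (w3,w5,w1), (w4,w0,w5), (w4,w1,w5), (w4,w2,w5), (w4,w3,w5), (w5,w0,w5), (w5,w1,w3), (w5,w1,w4), (w5,w1,w5).

15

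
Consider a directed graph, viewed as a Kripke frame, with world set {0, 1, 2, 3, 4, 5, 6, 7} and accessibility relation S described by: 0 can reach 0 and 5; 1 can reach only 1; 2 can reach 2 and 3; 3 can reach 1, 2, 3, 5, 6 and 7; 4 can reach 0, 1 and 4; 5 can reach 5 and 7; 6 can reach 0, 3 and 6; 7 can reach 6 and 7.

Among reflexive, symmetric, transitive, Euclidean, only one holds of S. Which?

Reflexive: yes — every world is S-related to itself.
Symmetric: no — 0 S 5 but not 5 S 0.
Transitive: no — 0 S 5 and 5 S 7, but not 0 S 7.
Euclidean: no — 3 S 1 and 3 S 2, but not 1 S 2.
Only reflexive holds.

reflexive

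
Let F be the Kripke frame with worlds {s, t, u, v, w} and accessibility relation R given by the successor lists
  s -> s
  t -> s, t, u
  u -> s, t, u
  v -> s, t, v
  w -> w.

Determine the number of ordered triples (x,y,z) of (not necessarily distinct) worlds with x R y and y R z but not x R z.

1

Enumerating: (v,t,u).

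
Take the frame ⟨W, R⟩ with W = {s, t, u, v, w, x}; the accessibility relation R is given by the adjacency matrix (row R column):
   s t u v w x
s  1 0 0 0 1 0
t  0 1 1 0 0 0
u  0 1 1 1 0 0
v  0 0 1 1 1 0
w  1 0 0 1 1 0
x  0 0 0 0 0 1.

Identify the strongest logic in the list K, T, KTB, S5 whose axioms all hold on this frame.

KTB

Reflexive (axiom T): yes — every world is R-related to itself.
Symmetric (axiom B): yes — every pair in R has its reverse in R.
Euclidean (axiom 5): no — u R t and u R v, but not t R v.
So F validates K, T, KTB; S5 would additionally require R to be Euclidean. The strongest is KTB.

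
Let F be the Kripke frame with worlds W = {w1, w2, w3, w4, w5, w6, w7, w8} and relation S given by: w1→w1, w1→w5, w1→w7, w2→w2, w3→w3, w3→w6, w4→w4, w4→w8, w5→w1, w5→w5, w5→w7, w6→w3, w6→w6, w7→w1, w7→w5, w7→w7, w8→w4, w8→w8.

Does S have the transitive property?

Transitive: yes — every two-step S-path is closed by a direct edge.

Yes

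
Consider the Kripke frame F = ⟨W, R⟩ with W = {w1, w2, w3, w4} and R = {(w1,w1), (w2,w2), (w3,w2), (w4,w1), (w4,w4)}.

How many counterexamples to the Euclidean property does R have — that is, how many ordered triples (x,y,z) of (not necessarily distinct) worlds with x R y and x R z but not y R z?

Enumerating: (w4,w1,w4).

1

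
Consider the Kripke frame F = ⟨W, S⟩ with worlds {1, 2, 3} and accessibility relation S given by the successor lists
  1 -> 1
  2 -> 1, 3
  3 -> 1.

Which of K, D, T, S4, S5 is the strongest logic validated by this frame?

Serial (axiom D): yes — every world has a successor (e.g. 1 S 1).
Reflexive (axiom T): no — 2 is not related to itself.
Transitive (axiom 4): yes — every two-step S-path is closed by a direct edge.
Euclidean (axiom 5): no — 2 S 1 and 2 S 3, but not 1 S 3.
So F validates K, D; T would additionally require S to be reflexive. The strongest is D.

D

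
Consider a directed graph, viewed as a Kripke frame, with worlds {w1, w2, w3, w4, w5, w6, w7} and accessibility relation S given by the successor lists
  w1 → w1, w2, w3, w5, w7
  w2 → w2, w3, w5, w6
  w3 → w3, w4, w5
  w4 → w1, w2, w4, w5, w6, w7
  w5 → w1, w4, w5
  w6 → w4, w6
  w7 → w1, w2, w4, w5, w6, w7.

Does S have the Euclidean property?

Euclidean: no — w1 S w2 and w1 S w7, but not w2 S w7.

No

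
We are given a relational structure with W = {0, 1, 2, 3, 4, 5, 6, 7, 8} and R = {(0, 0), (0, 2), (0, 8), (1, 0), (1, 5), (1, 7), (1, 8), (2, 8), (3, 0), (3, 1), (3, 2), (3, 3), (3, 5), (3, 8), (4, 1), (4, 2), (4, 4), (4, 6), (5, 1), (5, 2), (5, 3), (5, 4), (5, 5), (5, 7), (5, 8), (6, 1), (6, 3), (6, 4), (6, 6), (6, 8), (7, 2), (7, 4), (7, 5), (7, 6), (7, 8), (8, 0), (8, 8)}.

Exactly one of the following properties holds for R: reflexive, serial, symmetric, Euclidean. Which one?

serial

Reflexive: no — 1 is not related to itself.
Serial: yes — every world has a successor (e.g. 0 R 0).
Symmetric: no — 0 R 2 but not 2 R 0.
Euclidean: no — 0 R 8 and 0 R 2, but not 8 R 2.
Only serial holds.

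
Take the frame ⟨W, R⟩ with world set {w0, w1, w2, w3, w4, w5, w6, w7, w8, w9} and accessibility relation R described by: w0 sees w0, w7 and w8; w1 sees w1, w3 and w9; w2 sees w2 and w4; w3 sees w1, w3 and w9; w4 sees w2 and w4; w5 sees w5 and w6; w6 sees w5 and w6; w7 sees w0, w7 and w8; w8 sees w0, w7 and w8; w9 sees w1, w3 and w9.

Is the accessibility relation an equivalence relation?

Reflexive: yes — every world is R-related to itself.
Symmetric: yes — every pair in R has its reverse in R.
Transitive: yes — every two-step R-path is closed by a direct edge.
So R is an equivalence relation.

Yes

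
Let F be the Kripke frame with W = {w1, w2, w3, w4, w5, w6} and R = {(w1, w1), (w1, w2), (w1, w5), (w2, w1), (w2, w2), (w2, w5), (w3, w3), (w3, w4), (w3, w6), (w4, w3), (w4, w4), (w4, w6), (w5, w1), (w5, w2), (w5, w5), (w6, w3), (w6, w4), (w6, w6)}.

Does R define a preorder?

Yes

Reflexive: yes — every world is R-related to itself.
Transitive: yes — every two-step R-path is closed by a direct edge.
So R is a preorder.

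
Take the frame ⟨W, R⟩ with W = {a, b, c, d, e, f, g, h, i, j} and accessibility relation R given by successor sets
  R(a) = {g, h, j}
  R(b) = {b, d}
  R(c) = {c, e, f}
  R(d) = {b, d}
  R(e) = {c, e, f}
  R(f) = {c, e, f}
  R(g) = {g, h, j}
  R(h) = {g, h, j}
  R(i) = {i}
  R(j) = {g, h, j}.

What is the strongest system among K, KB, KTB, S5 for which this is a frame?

K

Symmetric (axiom B): no — a R g but not g R a.
Reflexive (axiom T): no — a is not related to itself.
Euclidean (axiom 5): yes — any two successors of a common world are R-related.
So F validates K; KB would additionally require R to be symmetric. The strongest is K.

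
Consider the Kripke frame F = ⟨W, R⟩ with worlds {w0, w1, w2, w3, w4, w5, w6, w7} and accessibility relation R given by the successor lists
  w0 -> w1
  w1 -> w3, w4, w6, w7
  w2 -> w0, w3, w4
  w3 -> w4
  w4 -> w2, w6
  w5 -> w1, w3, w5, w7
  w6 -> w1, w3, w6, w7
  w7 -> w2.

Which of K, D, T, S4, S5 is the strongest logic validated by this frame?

D

Serial (axiom D): yes — every world has a successor (e.g. w0 R w1).
Reflexive (axiom T): no — w0 is not related to itself.
Transitive (axiom 4): no — w0 R w1 and w1 R w3, but not w0 R w3.
Euclidean (axiom 5): no — w1 R w3 and w1 R w6, but not w3 R w6.
So F validates K, D; T would additionally require R to be reflexive. The strongest is D.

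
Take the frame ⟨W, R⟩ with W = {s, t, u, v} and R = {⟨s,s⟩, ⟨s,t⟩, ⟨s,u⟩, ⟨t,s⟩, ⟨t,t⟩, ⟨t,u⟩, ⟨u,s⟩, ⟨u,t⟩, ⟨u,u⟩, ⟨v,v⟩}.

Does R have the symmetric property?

Symmetric: yes — every pair in R has its reverse in R.

Yes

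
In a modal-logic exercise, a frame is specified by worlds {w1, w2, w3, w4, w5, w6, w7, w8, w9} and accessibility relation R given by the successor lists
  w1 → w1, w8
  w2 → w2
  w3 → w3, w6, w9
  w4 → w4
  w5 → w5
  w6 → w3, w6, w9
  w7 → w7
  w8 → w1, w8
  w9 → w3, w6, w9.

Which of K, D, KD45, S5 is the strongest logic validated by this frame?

Serial (axiom D): yes — every world has a successor (e.g. w1 R w1).
Euclidean (axiom 5): yes — any two successors of a common world are R-related.
Transitive (axiom 4): yes — every two-step R-path is closed by a direct edge.
Reflexive (axiom T): yes — every world is R-related to itself.
So F validates K, D, KD45, S5. The strongest is S5.

S5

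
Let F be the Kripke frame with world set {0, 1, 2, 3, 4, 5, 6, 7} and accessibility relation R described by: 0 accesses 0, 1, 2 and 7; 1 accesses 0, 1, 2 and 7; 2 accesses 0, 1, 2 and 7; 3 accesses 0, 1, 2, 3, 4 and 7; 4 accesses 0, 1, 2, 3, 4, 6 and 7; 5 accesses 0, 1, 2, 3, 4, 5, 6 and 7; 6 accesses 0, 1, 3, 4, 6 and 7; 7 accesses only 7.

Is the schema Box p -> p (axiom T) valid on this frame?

By correspondence theory, T is valid on a frame iff R is reflexive.
Reflexive: yes — every world is R-related to itself.

Yes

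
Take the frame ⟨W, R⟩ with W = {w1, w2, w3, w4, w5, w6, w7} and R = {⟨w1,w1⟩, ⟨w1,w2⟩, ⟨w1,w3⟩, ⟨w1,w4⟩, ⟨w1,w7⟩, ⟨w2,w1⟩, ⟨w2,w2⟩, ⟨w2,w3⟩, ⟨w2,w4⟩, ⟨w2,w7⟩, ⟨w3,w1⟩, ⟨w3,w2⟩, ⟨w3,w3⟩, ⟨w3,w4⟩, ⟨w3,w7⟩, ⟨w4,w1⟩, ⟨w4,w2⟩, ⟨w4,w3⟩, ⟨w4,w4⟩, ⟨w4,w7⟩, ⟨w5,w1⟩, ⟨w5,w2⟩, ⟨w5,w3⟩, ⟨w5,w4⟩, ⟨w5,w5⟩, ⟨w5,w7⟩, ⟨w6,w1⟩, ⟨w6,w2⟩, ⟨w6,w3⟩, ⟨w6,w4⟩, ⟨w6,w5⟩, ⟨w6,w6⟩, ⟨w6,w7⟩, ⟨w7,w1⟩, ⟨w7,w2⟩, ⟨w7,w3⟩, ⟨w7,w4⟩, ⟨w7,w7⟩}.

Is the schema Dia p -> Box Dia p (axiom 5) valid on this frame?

No

By correspondence theory, 5 is valid on a frame iff R is Euclidean.
Euclidean: no — w6 R w1 and w6 R w5, but not w1 R w5.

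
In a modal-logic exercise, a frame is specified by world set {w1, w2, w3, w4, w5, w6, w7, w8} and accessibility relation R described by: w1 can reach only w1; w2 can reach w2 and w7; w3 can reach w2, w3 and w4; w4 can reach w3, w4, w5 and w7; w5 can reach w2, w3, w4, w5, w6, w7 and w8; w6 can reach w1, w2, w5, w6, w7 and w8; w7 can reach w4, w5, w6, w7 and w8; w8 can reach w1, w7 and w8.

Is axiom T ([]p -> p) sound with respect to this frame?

Yes

The schema T characterises exactly the reflexive frames.
Reflexive: yes — every world is R-related to itself.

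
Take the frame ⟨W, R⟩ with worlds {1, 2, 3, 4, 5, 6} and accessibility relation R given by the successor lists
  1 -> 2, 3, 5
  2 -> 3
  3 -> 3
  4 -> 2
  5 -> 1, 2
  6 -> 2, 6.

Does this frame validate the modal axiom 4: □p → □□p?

The schema 4 characterises exactly the transitive frames.
Transitive: no — 4 R 2 and 2 R 3, but not 4 R 3.

No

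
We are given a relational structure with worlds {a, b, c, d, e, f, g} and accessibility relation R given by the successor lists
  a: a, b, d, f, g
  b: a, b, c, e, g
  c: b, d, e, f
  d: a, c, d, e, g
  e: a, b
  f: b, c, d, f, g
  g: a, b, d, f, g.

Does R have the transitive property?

Transitive: no — a R b and b R c, but not a R c.

No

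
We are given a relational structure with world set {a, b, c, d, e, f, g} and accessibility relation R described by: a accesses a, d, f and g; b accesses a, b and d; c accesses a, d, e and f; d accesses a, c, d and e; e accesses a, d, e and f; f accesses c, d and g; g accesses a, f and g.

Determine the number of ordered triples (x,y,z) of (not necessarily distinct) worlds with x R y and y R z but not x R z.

29

Enumerating: (a,d,c), (a,d,e), (a,f,c), (b,a,f), (b,a,g), (b,d,c), (b,d,e), (c,a,g), (c,d,c), (c,f,c), (c,f,g), (d,a,f), … and 17 more.
Total: 29.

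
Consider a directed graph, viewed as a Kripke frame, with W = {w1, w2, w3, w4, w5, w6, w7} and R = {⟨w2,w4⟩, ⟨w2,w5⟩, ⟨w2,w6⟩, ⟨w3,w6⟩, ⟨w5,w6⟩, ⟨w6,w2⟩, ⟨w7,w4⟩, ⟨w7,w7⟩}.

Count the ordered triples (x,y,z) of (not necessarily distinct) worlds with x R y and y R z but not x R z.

6

Enumerating: (w2,w6,w2), (w3,w6,w2), (w5,w6,w2), (w6,w2,w4), (w6,w2,w5), (w6,w2,w6).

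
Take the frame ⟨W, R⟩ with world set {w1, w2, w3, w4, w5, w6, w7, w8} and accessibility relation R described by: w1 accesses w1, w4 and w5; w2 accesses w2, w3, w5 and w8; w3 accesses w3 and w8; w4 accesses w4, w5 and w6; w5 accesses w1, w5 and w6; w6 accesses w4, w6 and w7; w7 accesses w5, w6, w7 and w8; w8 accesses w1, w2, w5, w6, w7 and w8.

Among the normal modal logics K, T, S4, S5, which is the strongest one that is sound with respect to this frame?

T

Reflexive (axiom T): yes — every world is R-related to itself.
Transitive (axiom 4): no — w1 R w4 and w4 R w6, but not w1 R w6.
Euclidean (axiom 5): no — w1 R w5 and w1 R w4, but not w5 R w4.
So F validates K, T; S4 would additionally require R to be transitive. The strongest is T.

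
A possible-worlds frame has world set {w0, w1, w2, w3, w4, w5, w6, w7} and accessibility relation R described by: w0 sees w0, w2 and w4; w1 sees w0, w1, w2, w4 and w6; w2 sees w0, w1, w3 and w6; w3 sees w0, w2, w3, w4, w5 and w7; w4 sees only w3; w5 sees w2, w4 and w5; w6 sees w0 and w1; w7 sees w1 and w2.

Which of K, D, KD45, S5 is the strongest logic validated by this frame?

Serial (axiom D): yes — every world has a successor (e.g. w0 R w0).
Euclidean (axiom 5): no — w0 R w2 and w0 R w4, but not w2 R w4.
Transitive (axiom 4): no — w0 R w2 and w2 R w1, but not w0 R w1.
Reflexive (axiom T): no — w2 is not related to itself.
So F validates K, D; KD45 would additionally require R to be Euclidean and transitive. The strongest is D.

D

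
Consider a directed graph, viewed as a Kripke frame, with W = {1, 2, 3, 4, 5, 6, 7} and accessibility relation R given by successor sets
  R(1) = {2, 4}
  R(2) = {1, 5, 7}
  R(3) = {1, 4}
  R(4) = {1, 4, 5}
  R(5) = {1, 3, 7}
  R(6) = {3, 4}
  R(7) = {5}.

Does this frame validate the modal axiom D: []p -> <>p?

By correspondence theory, D is valid on a frame iff R is serial.
Serial: yes — every world has a successor (e.g. 1 R 2).

Yes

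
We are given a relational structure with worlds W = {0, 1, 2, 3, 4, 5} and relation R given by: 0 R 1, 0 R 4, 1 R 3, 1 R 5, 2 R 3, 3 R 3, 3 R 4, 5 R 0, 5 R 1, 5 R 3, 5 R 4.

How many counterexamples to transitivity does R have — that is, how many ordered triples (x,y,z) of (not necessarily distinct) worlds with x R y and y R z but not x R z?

8

Enumerating: (0,1,3), (0,1,5), (1,3,4), (1,5,0), (1,5,1), (1,5,4), (2,3,4), (5,1,5).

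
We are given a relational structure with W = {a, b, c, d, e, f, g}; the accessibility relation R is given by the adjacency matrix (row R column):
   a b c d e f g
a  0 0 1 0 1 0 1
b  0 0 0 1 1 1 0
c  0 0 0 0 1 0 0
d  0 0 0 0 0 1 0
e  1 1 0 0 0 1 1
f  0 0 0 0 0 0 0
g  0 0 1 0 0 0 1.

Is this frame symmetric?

No

Symmetric: no — a R c but not c R a.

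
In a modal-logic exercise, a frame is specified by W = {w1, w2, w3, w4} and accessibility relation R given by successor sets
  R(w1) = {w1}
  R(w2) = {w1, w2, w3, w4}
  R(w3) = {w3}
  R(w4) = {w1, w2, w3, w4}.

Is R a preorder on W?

Yes

Reflexive: yes — every world is R-related to itself.
Transitive: yes — every two-step R-path is closed by a direct edge.
So R is a preorder.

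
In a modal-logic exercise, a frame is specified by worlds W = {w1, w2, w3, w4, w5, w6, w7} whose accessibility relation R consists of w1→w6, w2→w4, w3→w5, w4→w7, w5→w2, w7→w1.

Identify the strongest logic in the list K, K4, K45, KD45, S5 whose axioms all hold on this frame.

Transitive (axiom 4): no — w2 R w4 and w4 R w7, but not w2 R w7.
Euclidean (axiom 5): no — w1 R w6 and w1 R w6, but not w6 R w6.
Serial (axiom D): no — w6 has no R-successor.
Reflexive (axiom T): no — w1 is not related to itself.
So F validates K; K4 would additionally require R to be transitive. The strongest is K.

K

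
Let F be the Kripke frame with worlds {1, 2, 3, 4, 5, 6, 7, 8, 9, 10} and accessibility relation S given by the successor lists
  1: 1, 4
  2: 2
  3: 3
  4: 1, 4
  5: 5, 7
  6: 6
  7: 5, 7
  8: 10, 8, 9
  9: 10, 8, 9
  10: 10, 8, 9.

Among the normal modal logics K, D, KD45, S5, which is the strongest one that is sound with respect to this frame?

S5

Serial (axiom D): yes — every world has a successor (e.g. 1 S 1).
Euclidean (axiom 5): yes — any two successors of a common world are S-related.
Transitive (axiom 4): yes — every two-step S-path is closed by a direct edge.
Reflexive (axiom T): yes — every world is S-related to itself.
So F validates K, D, KD45, S5. The strongest is S5.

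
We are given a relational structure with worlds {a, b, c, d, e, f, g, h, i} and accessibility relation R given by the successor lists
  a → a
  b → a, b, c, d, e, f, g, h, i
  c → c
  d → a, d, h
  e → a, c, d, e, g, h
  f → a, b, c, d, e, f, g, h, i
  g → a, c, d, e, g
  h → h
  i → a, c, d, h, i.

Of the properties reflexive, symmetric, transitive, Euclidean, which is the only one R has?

reflexive

Reflexive: yes — every world is R-related to itself.
Symmetric: no — b R a but not a R b.
Transitive: no — g R d and d R h, but not g R h.
Euclidean: no — b R a and b R c, but not a R c.
Only reflexive holds.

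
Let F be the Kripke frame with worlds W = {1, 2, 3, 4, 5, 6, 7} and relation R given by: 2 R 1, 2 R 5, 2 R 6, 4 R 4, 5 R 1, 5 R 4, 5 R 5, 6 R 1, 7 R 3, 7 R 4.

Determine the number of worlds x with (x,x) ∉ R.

Enumerating: 1, 2, 3, 6, 7.

5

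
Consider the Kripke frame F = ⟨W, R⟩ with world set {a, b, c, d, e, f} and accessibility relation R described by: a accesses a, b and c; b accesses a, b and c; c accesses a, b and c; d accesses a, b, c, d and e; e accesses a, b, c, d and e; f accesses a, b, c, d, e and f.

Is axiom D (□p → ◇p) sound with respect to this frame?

Yes

The schema D characterises exactly the serial frames.
Serial: yes — every world has a successor (e.g. a R a).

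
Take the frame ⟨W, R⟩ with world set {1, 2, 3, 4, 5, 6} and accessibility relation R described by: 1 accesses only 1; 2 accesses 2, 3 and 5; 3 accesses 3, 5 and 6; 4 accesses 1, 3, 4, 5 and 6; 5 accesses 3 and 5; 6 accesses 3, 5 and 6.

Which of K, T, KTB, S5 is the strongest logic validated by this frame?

Reflexive (axiom T): yes — every world is R-related to itself.
Symmetric (axiom B): no — 2 R 3 but not 3 R 2.
Euclidean (axiom 5): no — 3 R 5 and 3 R 6, but not 5 R 6.
So F validates K, T; KTB would additionally require R to be symmetric. The strongest is T.

T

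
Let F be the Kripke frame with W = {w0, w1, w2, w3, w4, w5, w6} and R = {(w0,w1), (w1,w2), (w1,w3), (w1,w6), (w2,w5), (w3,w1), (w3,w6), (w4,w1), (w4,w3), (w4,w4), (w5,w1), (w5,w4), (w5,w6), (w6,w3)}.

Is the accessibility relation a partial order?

No

Reflexive: no — w0 is not related to itself.
Transitive: no — w0 R w1 and w1 R w2, but not w0 R w2.
Antisymmetric: no — w1 R w3 and w3 R w1 with w1 ≠ w3.
So R is not a partial order.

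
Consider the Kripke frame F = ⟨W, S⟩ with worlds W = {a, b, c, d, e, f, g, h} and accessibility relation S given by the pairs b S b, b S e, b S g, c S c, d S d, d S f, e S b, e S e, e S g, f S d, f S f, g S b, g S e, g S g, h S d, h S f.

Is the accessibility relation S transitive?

Yes

Transitive: yes — every two-step S-path is closed by a direct edge.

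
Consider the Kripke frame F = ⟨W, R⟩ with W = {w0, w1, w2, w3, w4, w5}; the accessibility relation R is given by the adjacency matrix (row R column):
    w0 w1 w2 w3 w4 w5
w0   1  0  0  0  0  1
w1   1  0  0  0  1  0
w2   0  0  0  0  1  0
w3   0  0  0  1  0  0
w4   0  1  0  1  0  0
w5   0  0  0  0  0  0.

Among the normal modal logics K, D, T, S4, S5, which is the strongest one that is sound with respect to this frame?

K

Serial (axiom D): no — w5 has no R-successor.
Reflexive (axiom T): no — w1 is not related to itself.
Transitive (axiom 4): no — w1 R w0 and w0 R w5, but not w1 R w5.
Euclidean (axiom 5): no — w1 R w0 and w1 R w4, but not w0 R w4.
So F validates K; D would additionally require R to be serial. The strongest is K.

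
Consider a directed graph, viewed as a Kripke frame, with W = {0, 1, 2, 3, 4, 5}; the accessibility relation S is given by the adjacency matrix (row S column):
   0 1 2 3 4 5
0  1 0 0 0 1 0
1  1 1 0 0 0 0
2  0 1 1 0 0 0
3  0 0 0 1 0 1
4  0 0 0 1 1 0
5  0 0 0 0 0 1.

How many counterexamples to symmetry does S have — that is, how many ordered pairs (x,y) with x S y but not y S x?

Enumerating: (0,4), (1,0), (2,1), (3,5), (4,3).

5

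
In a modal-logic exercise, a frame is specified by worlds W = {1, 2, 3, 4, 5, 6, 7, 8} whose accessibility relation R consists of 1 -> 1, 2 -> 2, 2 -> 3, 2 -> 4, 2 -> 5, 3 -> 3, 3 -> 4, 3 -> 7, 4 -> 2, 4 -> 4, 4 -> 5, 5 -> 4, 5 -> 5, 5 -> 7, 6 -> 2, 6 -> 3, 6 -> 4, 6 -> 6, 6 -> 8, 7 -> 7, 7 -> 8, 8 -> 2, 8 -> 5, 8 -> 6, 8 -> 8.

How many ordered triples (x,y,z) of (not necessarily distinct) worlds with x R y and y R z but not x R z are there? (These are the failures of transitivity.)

22

Enumerating: (2,3,7), (2,5,7), (3,4,2), (3,4,5), (3,7,8), (4,2,3), (4,5,7), (5,4,2), (5,7,8), (6,2,5), (6,3,7), (6,4,5), … and 10 more.
Total: 22.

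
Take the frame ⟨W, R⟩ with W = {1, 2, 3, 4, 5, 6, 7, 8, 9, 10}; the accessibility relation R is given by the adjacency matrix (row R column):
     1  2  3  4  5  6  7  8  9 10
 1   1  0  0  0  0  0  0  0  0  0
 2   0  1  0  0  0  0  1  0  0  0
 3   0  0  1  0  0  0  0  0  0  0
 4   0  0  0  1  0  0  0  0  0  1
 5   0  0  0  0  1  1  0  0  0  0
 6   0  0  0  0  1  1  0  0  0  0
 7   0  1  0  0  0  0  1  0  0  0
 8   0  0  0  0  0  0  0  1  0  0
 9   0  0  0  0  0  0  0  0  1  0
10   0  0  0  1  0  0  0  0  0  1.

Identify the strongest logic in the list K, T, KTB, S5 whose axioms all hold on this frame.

Reflexive (axiom T): yes — every world is R-related to itself.
Symmetric (axiom B): yes — every pair in R has its reverse in R.
Euclidean (axiom 5): yes — any two successors of a common world are R-related.
So F validates K, T, KTB, S5. The strongest is S5.

S5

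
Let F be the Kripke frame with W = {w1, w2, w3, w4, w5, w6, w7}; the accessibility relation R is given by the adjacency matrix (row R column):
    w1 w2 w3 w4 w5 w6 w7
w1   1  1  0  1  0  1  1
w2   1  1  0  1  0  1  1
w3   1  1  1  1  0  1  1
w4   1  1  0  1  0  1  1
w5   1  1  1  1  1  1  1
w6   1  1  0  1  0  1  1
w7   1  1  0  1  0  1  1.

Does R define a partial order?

Reflexive: yes — every world is R-related to itself.
Transitive: yes — every two-step R-path is closed by a direct edge.
Antisymmetric: no — w1 R w2 and w2 R w1 with w1 ≠ w2.
So R is not a partial order.

No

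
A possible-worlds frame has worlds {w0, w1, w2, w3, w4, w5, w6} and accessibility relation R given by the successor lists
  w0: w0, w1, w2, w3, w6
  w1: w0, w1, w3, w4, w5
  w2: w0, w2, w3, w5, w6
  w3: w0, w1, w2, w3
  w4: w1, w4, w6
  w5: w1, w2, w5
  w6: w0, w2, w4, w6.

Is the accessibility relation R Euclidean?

No

Euclidean: no — w0 R w1 and w0 R w2, but not w1 R w2.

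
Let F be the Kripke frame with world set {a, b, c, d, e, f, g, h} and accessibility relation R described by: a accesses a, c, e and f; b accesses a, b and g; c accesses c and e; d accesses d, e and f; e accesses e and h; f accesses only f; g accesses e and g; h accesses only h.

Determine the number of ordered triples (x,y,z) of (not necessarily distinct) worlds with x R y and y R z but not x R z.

8

Enumerating: (a,e,h), (b,a,c), (b,a,e), (b,a,f), (b,g,e), (c,e,h), (d,e,h), (g,e,h).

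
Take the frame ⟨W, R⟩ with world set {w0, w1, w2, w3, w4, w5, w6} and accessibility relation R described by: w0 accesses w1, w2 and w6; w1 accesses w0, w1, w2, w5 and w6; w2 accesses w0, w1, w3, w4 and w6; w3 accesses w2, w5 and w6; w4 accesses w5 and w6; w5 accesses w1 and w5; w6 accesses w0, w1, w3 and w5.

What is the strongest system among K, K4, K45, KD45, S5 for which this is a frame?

Transitive (axiom 4): no — w0 R w1 and w1 R w5, but not w0 R w5.
Euclidean (axiom 5): no — w0 R w6 and w0 R w2, but not w6 R w2.
Serial (axiom D): yes — every world has a successor (e.g. w0 R w1).
Reflexive (axiom T): no — w0 is not related to itself.
So F validates K; K4 would additionally require R to be transitive. The strongest is K.

K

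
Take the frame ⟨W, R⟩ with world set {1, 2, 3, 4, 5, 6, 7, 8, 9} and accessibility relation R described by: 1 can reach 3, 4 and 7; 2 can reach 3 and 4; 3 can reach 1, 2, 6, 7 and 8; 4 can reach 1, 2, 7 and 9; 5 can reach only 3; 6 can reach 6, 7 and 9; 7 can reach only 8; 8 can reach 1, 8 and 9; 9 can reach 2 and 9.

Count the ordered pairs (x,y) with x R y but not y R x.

Enumerating: (1,7), (3,6), (3,7), (3,8), (4,7), (4,9), (5,3), (6,7), (6,9), (7,8), (8,1), (8,9), (9,2).

13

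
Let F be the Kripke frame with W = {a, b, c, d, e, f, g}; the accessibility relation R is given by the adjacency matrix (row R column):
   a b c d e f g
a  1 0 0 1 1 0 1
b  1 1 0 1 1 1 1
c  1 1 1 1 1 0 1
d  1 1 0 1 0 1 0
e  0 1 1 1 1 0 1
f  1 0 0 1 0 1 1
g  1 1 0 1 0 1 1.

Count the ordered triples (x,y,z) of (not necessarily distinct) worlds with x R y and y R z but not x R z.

Enumerating: (a,d,b), (a,d,f), (a,e,b), (a,e,c), (a,g,b), (a,g,f), (b,e,c), (c,b,f), (c,d,f), (c,g,f), (d,a,e), (d,a,g), … and 15 more.
Total: 27.

27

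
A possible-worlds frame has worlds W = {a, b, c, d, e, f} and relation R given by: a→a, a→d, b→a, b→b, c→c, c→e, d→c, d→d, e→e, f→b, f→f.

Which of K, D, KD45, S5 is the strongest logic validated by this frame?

Serial (axiom D): yes — every world has a successor (e.g. a R a).
Euclidean (axiom 5): no — a R d and a R a, but not d R a.
Transitive (axiom 4): no — a R d and d R c, but not a R c.
Reflexive (axiom T): yes — every world is R-related to itself.
So F validates K, D; KD45 would additionally require R to be Euclidean and transitive. The strongest is D.

D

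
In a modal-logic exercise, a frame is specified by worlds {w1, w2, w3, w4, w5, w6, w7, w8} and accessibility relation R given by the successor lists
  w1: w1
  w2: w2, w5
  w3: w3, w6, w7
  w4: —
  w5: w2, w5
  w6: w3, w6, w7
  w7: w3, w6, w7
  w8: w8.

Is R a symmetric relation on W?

Yes

Symmetric: yes — every pair in R has its reverse in R.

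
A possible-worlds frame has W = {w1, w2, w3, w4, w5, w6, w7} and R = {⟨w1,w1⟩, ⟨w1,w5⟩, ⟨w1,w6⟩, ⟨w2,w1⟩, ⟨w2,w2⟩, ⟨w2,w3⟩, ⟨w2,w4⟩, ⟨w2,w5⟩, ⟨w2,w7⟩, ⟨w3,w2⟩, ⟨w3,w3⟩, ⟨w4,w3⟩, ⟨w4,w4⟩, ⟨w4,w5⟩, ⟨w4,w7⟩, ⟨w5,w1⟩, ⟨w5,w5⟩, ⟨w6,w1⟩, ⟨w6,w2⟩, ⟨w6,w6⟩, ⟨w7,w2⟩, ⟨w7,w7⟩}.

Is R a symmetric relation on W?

Symmetric: no — w2 R w1 but not w1 R w2.

No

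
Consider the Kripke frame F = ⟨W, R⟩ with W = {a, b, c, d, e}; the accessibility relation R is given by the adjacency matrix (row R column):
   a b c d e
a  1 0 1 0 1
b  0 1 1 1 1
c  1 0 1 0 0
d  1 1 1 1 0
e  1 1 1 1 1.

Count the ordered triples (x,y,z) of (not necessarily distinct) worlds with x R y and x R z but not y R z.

17

Enumerating: (a,c,e), (b,c,b), (b,c,d), (b,c,e), (b,d,e), (d,a,b), (d,a,d), (d,b,a), (d,c,b), (d,c,d), (e,a,b), (e,a,d), (e,b,a), (e,c,b), (e,c,d), (e,c,e), (e,d,e).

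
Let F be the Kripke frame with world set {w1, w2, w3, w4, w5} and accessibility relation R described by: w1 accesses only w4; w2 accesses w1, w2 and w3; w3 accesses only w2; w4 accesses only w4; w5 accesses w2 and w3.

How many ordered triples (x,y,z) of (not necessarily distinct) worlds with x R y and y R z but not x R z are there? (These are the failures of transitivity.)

Enumerating: (w2,w1,w4), (w3,w2,w1), (w3,w2,w3), (w5,w2,w1).

4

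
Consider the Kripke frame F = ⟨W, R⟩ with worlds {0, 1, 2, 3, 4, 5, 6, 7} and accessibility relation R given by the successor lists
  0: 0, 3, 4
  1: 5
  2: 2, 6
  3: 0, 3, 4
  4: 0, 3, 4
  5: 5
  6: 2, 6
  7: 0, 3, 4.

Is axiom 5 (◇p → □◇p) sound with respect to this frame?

The schema 5 characterises exactly the Euclidean frames.
Euclidean: yes — any two successors of a common world are R-related.

Yes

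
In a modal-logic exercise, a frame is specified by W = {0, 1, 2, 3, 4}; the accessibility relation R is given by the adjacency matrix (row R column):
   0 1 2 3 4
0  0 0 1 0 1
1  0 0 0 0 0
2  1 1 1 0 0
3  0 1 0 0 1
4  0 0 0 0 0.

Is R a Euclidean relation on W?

No

Euclidean: no — 0 R 2 and 0 R 4, but not 2 R 4.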